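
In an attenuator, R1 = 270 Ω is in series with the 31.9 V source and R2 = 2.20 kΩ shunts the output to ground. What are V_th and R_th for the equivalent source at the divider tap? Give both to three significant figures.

V_th = 28.4 V, R_th = 240 Ω

V_th is the open-circuit tap voltage: 31.9 × 2200/(270 + 2200) = 28.4 V.
With the supply zeroed, R1 and R2 appear in parallel from the tap: R_th = R1‖R2 = (270 × 2200)/2470 = 240 Ω.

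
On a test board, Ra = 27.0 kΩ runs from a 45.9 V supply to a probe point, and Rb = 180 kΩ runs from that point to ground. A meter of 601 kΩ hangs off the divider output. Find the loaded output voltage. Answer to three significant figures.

The load sits in parallel with Rb: Rb‖R_L = (180 × 601) / (180 + 601) = 138.5 kΩ.
V_out = 45.9 × 138.5 / (27.0 + 138.5) = 45.9 × 138.5/165.5 = 38.4 V.

V_out ≈ 38.4 V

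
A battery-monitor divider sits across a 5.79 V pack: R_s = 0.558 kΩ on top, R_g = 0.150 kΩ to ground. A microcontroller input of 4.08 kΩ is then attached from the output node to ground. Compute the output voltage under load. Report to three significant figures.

V_out ≈ 1.19 V

The load sits in parallel with R_g: R_g‖R_L = (150 × 4080) / (150 + 4080) = 144.7 Ω.
V_out = 5.79 × 144.7 / (558 + 144.7) = 5.79 × 144.7/702.7 = 1.19 V.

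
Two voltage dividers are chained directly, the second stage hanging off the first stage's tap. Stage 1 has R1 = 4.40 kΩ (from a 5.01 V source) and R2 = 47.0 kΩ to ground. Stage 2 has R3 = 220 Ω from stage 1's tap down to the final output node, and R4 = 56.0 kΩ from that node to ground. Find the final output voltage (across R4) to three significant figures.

V_out ≈ 4.26 V

Stage 2 presents R3+R4 = 56220 Ω as a load on stage 1's tap.
Stage 1's lower leg becomes R2‖(R3+R4) = 25600 Ω, so V_mid = 5.01 × 25600/30000 = 4.275 V.
Stage 2 is itself unloaded: V_out = V_mid × R4/(R3+R4) = 4.275 × 56000/56220 = 4.26 V.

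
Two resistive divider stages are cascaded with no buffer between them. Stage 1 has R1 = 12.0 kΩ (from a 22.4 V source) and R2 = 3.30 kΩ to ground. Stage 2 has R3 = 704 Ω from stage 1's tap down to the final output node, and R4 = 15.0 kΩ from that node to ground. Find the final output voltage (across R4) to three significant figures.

V_out ≈ 3.96 V

Stage 2 presents R3+R4 = 15700 Ω as a load on stage 1's tap.
Stage 1's lower leg becomes R2‖(R3+R4) = 2727 Ω, so V_mid = 22.4 × 2727/14730 = 4.148 V.
Stage 2 is itself unloaded: V_out = V_mid × R4/(R3+R4) = 4.148 × 15000/15700 = 3.96 V.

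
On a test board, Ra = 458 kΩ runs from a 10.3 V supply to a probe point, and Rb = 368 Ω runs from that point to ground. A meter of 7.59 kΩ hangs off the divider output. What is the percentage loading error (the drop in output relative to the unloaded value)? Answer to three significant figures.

The divider's output (Thévenin) resistance is Ra‖Rb = 367.7 Ω.
Fractional drop under load = R_th/(R_th + R_L) = 367.7 / (367.7 + 7590) = 0.04621.
So the output falls by 4.62 %.

4.62 %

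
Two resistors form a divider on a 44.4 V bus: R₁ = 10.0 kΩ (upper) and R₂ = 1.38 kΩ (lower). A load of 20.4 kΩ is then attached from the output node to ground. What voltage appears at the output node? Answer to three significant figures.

V_out ≈ 5.08 V

The load sits in parallel with R₂: R₂‖R_L = (1.38 × 20.4) / (1.38 + 20.4) = 1.293 kΩ.
V_out = 44.4 × 1.293 / (10.0 + 1.293) = 44.4 × 1.293/11.29 = 5.08 V.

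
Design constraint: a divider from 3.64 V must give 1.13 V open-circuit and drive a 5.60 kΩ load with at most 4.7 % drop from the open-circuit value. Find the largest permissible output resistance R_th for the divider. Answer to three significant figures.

R_th ≤ 276 Ω

Loading drop = R_th/(R_th + R_L) ≤ 0.0470, so R_th ≤ R_L · ε/(1−ε) = 5.60 kΩ × 0.0470/0.9530 = 276 Ω.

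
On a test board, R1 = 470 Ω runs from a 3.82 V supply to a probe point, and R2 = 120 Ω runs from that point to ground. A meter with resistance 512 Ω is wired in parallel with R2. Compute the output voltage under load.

V_out ≈ 0.655 V

The load sits in parallel with R2: R2‖R_L = (120 × 512) / (120 + 512) = 97.22 Ω.
V_out = 3.82 × 97.22 / (470 + 97.22) = 3.82 × 97.22/567.2 = 0.655 V.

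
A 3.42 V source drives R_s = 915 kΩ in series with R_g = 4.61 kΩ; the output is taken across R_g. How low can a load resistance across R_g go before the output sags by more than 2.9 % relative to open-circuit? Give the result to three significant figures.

R_L(min) ≈ 154 kΩ

Output resistance R_th = R_s‖R_g = (915 × 4.61)/919.6 = 4.587 kΩ.
The fractional drop is R_th/(R_th + R_L); requiring this ≤ 0.0290 gives R_L ≥ R_th(1/0.0290 − 1) = 4.587 × 33.48 = 154 kΩ.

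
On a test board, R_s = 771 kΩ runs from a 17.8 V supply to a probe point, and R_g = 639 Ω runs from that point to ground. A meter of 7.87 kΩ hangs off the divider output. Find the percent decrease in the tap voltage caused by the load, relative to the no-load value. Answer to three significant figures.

7.50 %

The divider's output (Thévenin) resistance is R_s‖R_g = 638.5 Ω.
Fractional drop under load = R_th/(R_th + R_L) = 638.5 / (638.5 + 7870) = 0.07504.
So the output falls by 7.50 %.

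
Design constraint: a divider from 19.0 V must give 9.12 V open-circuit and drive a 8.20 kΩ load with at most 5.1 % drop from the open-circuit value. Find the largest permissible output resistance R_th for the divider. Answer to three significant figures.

Loading drop = R_th/(R_th + R_L) ≤ 0.0510, so R_th ≤ R_L · ε/(1−ε) = 8.20 kΩ × 0.0510/0.9490 = 441 Ω.

R_th ≤ 441 Ω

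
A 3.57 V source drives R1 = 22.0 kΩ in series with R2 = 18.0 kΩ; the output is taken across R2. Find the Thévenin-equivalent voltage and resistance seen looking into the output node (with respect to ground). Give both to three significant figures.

V_th is the open-circuit tap voltage: 3.57 × 18.0/(22.0 + 18.0) = 1.61 V.
With the supply zeroed, R1 and R2 appear in parallel from the tap: R_th = R1‖R2 = (22.0 × 18.0)/40.00 = 9.90 kΩ.

V_th = 1.61 V, R_th = 9.90 kΩ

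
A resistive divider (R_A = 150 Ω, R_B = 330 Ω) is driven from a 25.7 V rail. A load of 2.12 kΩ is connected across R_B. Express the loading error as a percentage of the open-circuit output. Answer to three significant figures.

4.64 %

The divider's output (Thévenin) resistance is R_A‖R_B = 103.1 Ω.
Fractional drop under load = R_th/(R_th + R_L) = 103.1 / (103.1 + 2120) = 0.04639.
So the output falls by 4.64 %.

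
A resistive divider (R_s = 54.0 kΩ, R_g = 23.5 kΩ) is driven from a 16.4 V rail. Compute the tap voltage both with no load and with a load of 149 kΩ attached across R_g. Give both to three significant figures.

Open-circuit: V = 16.4 × 23.5/(54.0 + 23.5) = 4.97 V.
With the load, R_g becomes R_g‖R_L = 20.30 kΩ, so V = 16.4 × 20.30/74.30 = 4.48 V.

Unloaded: 4.97 V; loaded: 4.48 V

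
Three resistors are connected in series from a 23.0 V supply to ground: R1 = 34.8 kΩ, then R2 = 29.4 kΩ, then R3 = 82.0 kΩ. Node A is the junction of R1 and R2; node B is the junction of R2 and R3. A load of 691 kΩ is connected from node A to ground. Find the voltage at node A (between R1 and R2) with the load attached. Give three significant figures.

V ≈ 16.9 V

Below node A the series string R2+R3 = 111.4 kΩ sits in parallel with the 691 kΩ load: 95.93 kΩ.
V_A = 23.0 × 95.93/(34.8 + 95.93) = 16.9 V.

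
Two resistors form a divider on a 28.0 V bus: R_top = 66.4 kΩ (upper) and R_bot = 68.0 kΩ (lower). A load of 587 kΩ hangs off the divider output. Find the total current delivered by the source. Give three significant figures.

I ≈ 0.220 mA

R_bot‖R_L = 60.94 kΩ, so the source sees R_top + R_bot‖R_L = 127.3 kΩ.
I = 28.0 V / 127.3 kΩ = 0.220 mA.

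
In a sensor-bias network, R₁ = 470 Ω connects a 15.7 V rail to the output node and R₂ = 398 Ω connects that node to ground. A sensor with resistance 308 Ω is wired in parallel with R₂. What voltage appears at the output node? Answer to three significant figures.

V_out ≈ 4.24 V

The load sits in parallel with R₂: R₂‖R_L = (398 × 308) / (398 + 308) = 173.6 Ω.
V_out = 15.7 × 173.6 / (470 + 173.6) = 15.7 × 173.6/643.6 = 4.24 V.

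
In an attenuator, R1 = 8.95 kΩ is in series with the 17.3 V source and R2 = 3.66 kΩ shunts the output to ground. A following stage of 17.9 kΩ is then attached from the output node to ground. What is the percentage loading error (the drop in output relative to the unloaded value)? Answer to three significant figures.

The divider's output (Thévenin) resistance is R1‖R2 = 2.598 kΩ.
Fractional drop under load = R_th/(R_th + R_L) = 2.598 / (2.598 + 17.9) = 0.1267.
So the output falls by 12.7 %.

12.7 %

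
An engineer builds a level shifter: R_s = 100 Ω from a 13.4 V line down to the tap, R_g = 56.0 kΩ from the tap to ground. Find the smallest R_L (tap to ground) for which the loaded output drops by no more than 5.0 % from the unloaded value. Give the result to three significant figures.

R_L(min) ≈ 1.90 kΩ

Output resistance R_th = R_s‖R_g = (100 × 56000)/56100 = 99.82 Ω.
The fractional drop is R_th/(R_th + R_L); requiring this ≤ 0.0500 gives R_L ≥ R_th(1/0.0500 − 1) = 99.82 × 19.00 = 1.90 kΩ.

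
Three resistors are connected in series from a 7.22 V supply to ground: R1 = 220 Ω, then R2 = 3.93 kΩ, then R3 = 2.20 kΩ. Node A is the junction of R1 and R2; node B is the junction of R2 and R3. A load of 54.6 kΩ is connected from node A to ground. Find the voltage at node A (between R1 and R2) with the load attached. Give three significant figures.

V ≈ 6.94 V

Below node A the series string R2+R3 = 6130 Ω sits in parallel with the 54600 Ω load: 5511 Ω.
V_A = 7.22 × 5511/(220 + 5511) = 6.94 V.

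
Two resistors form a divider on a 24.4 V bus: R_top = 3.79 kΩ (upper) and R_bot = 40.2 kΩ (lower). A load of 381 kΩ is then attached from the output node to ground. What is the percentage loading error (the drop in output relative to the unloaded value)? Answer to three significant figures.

The divider's output (Thévenin) resistance is R_top‖R_bot = 3.463 kΩ.
Fractional drop under load = R_th/(R_th + R_L) = 3.463 / (3.463 + 381) = 0.009009.
So the output falls by 0.901 %.

0.901 %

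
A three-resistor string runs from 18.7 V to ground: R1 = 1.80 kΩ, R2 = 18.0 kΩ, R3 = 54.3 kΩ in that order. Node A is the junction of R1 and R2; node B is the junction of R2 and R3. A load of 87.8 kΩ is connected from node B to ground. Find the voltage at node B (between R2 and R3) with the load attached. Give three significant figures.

V ≈ 11.8 V

At node B, R3 is in parallel with the load: R3‖R_L = 33.55 kΩ.
Below node A the resistance is R2 + (R3‖R_L) = 51.55 kΩ, so V_A = 18.7 × 51.55/53.35 = 18.07 V.
Then V_B = V_A × (R3‖R_L)/(R2 + R3‖R_L) = 18.07 × 33.55/51.55 = 11.8 V.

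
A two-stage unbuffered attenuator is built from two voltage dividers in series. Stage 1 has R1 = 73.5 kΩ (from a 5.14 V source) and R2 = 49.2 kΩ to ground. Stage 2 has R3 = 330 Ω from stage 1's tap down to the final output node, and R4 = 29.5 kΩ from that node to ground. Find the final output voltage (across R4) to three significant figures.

V_out ≈ 1.03 V

Stage 2 presents R3+R4 = 29830 Ω as a load on stage 1's tap.
Stage 1's lower leg becomes R2‖(R3+R4) = 18570 Ω, so V_mid = 5.14 × 18570/92070 = 1.037 V.
Stage 2 is itself unloaded: V_out = V_mid × R4/(R3+R4) = 1.037 × 29500/29830 = 1.03 V.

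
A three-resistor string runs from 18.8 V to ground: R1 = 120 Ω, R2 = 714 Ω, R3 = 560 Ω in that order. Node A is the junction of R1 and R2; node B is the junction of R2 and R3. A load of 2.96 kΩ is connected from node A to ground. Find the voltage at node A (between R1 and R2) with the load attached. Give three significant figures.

V ≈ 16.6 V

Below node A the series string R2+R3 = 1274 Ω sits in parallel with the 2960 Ω load: 890.7 Ω.
V_A = 18.8 × 890.7/(120 + 890.7) = 16.6 V.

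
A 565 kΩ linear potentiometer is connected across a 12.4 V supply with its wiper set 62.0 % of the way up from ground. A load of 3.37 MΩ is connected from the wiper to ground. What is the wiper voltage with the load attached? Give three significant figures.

V ≈ 7.40 V

The wiper splits the pot into (1−α)R = 214.7 kΩ above and αR = 350.3 kΩ below.
Lower section ‖ load = 317.3 kΩ.
V_wiper = 12.4 × 317.3/(214.7 + 317.3) = 7.40 V.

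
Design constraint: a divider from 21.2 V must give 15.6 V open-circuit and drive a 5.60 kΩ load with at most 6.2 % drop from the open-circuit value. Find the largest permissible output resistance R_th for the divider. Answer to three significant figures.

R_th ≤ 370 Ω

Loading drop = R_th/(R_th + R_L) ≤ 0.0620, so R_th ≤ R_L · ε/(1−ε) = 5.60 kΩ × 0.0620/0.9380 = 370 Ω.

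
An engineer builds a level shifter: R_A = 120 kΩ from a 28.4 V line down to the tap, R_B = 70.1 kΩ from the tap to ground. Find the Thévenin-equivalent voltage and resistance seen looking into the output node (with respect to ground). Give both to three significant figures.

V_th is the open-circuit tap voltage: 28.4 × 70.1/(120 + 70.1) = 10.5 V.
With the supply zeroed, R_A and R_B appear in parallel from the tap: R_th = R_A‖R_B = (120 × 70.1)/190.1 = 44.3 kΩ.

V_th = 10.5 V, R_th = 44.3 kΩ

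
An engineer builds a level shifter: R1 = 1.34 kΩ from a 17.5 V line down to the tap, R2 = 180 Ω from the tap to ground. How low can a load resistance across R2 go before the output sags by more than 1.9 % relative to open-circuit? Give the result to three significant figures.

Output resistance R_th = R1‖R2 = (1340 × 180)/1520 = 158.7 Ω.
The fractional drop is R_th/(R_th + R_L); requiring this ≤ 0.0190 gives R_L ≥ R_th(1/0.0190 − 1) = 158.7 × 51.63 = 8.19 kΩ.

R_L(min) ≈ 8.19 kΩ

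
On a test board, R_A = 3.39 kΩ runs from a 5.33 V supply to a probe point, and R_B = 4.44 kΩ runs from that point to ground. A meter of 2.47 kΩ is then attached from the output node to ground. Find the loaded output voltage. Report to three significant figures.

The load sits in parallel with R_B: R_B‖R_L = (4.44 × 2.47) / (4.44 + 2.47) = 1.587 kΩ.
V_out = 5.33 × 1.587 / (3.39 + 1.587) = 5.33 × 1.587/4.977 = 1.70 V.

V_out ≈ 1.70 V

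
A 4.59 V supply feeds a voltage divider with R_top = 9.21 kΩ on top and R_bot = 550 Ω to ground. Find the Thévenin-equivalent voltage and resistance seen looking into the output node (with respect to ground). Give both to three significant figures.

V_th = 0.259 V, R_th = 519 Ω

V_th is the open-circuit tap voltage: 4.59 × 550/(9210 + 550) = 0.259 V.
With the supply zeroed, R_top and R_bot appear in parallel from the tap: R_th = R_top‖R_bot = (9210 × 550)/9760 = 519 Ω.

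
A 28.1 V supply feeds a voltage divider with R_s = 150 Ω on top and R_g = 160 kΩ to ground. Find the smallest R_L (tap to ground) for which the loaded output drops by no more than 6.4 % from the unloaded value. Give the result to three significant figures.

R_L(min) ≈ 2.19 kΩ

Output resistance R_th = R_s‖R_g = (150 × 160000)/160200 = 149.9 Ω.
The fractional drop is R_th/(R_th + R_L); requiring this ≤ 0.0640 gives R_L ≥ R_th(1/0.0640 − 1) = 149.9 × 14.62 = 2.19 kΩ.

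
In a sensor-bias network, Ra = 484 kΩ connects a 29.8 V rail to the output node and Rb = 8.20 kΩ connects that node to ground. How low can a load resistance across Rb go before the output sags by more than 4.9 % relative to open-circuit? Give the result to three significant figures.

Output resistance R_th = Ra‖Rb = (484 × 8.20)/492.2 = 8.063 kΩ.
The fractional drop is R_th/(R_th + R_L); requiring this ≤ 0.0490 gives R_L ≥ R_th(1/0.0490 − 1) = 8.063 × 19.41 = 156 kΩ.

R_L(min) ≈ 156 kΩ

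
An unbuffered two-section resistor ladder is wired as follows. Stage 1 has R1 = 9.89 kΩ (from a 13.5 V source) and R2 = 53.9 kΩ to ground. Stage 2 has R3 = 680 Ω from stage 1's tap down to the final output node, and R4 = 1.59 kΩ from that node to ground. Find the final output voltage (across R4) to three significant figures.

Stage 2 presents R3+R4 = 2270 Ω as a load on stage 1's tap.
Stage 1's lower leg becomes R2‖(R3+R4) = 2178 Ω, so V_mid = 13.5 × 2178/12070 = 2.437 V.
Stage 2 is itself unloaded: V_out = V_mid × R4/(R3+R4) = 2.437 × 1590/2270 = 1.71 V.

V_out ≈ 1.71 V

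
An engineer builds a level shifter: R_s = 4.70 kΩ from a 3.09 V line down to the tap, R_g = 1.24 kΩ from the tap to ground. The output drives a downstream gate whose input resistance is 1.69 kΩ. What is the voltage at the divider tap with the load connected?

V_out ≈ 0.408 V

The load sits in parallel with R_g: R_g‖R_L = (1.24 × 1.69) / (1.24 + 1.69) = 0.7152 kΩ.
V_out = 3.09 × 0.7152 / (4.70 + 0.7152) = 3.09 × 0.7152/5.415 = 0.408 V.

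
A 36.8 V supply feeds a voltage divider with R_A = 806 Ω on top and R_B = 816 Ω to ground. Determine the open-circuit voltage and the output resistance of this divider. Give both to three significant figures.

V_th is the open-circuit tap voltage: 36.8 × 816/(806 + 816) = 18.5 V.
With the supply zeroed, R_A and R_B appear in parallel from the tap: R_th = R_A‖R_B = (806 × 816)/1622 = 405 Ω.

V_th = 18.5 V, R_th = 405 Ω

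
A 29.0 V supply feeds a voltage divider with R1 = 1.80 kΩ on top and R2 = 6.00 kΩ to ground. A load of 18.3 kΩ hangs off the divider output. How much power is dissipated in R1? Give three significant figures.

Total resistance from the source is R1 + (R2‖R_L) = 6.319 kΩ, so I = 29.0/6.319 kΩ = 4.590 mA.
P = I²·R1 = (4.590 mA)² × 1.80 kΩ = 37.9 mW.

P ≈ 37.9 mW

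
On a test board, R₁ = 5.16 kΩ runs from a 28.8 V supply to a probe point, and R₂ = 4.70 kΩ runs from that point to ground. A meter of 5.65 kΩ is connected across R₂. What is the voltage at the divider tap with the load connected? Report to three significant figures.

The load sits in parallel with R₂: R₂‖R_L = (4.70 × 5.65) / (4.70 + 5.65) = 2.566 kΩ.
V_out = 28.8 × 2.566 / (5.16 + 2.566) = 28.8 × 2.566/7.726 = 9.56 V.
(Unloaded it would have been 13.7 V.)

V_out ≈ 9.56 V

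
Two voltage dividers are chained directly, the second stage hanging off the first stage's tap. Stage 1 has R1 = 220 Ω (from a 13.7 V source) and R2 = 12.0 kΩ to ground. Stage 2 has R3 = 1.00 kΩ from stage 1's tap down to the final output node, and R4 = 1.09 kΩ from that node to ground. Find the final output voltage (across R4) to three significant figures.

V_out ≈ 6.36 V

Stage 2 presents R3+R4 = 2090 Ω as a load on stage 1's tap.
Stage 1's lower leg becomes R2‖(R3+R4) = 1780 Ω, so V_mid = 13.7 × 1780/2000 = 12.19 V.
Stage 2 is itself unloaded: V_out = V_mid × R4/(R3+R4) = 12.19 × 1090/2090 = 6.36 V.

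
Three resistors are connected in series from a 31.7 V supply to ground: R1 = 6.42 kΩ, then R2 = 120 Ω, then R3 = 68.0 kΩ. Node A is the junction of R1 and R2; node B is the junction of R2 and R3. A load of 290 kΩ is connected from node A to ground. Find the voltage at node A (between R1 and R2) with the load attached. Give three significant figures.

V ≈ 28.4 V

Below node A the series string R2+R3 = 68120 Ω sits in parallel with the 290000 Ω load: 55160 Ω.
V_A = 31.7 × 55160/(6420 + 55160) = 28.4 V.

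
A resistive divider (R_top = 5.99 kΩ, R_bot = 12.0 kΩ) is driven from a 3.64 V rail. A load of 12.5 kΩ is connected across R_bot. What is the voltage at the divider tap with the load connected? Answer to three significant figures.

The load sits in parallel with R_bot: R_bot‖R_L = (12.0 × 12.5) / (12.0 + 12.5) = 6.122 kΩ.
V_out = 3.64 × 6.122 / (5.99 + 6.122) = 3.64 × 6.122/12.11 = 1.84 V.

V_out ≈ 1.84 V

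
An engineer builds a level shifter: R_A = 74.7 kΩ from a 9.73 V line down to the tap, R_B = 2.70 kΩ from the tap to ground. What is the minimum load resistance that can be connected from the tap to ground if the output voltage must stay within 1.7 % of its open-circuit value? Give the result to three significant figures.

Output resistance R_th = R_A‖R_B = (74.7 × 2.70)/77.40 = 2.606 kΩ.
The fractional drop is R_th/(R_th + R_L); requiring this ≤ 0.0170 gives R_L ≥ R_th(1/0.0170 − 1) = 2.606 × 57.82 = 151 kΩ.

R_L(min) ≈ 151 kΩ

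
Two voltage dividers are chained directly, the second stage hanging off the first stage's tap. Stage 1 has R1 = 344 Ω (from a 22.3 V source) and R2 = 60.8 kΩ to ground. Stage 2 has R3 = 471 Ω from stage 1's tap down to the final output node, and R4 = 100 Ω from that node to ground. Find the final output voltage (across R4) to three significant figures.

V_out ≈ 2.43 V

Stage 2 presents R3+R4 = 571.0 Ω as a load on stage 1's tap.
Stage 1's lower leg becomes R2‖(R3+R4) = 565.7 Ω, so V_mid = 22.3 × 565.7/909.7 = 13.87 V.
Stage 2 is itself unloaded: V_out = V_mid × R4/(R3+R4) = 13.87 × 100/571.0 = 2.43 V.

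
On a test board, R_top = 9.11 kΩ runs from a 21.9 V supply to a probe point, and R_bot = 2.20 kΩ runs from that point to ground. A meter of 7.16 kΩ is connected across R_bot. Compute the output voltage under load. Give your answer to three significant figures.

V_out ≈ 3.41 V

The load sits in parallel with R_bot: R_bot‖R_L = (2.20 × 7.16) / (2.20 + 7.16) = 1.683 kΩ.
V_out = 21.9 × 1.683 / (9.11 + 1.683) = 21.9 × 1.683/10.79 = 3.41 V.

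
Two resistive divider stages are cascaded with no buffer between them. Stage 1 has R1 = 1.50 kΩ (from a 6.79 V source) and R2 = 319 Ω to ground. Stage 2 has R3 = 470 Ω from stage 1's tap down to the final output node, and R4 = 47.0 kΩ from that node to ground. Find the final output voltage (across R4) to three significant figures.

Stage 2 presents R3+R4 = 47470 Ω as a load on stage 1's tap.
Stage 1's lower leg becomes R2‖(R3+R4) = 316.9 Ω, so V_mid = 6.79 × 316.9/1817 = 1.184 V.
Stage 2 is itself unloaded: V_out = V_mid × R4/(R3+R4) = 1.184 × 47000/47470 = 1.17 V.

V_out ≈ 1.17 V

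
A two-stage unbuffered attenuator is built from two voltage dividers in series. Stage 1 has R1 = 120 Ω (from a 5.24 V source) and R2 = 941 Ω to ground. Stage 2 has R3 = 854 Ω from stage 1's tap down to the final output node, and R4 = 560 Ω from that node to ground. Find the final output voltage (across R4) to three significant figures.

Stage 2 presents R3+R4 = 1414 Ω as a load on stage 1's tap.
Stage 1's lower leg becomes R2‖(R3+R4) = 565.0 Ω, so V_mid = 5.24 × 565.0/685.0 = 4.322 V.
Stage 2 is itself unloaded: V_out = V_mid × R4/(R3+R4) = 4.322 × 560/1414 = 1.71 V.

V_out ≈ 1.71 V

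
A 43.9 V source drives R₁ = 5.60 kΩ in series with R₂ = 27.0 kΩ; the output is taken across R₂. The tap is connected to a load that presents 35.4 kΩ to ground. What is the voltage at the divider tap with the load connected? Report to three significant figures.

The load sits in parallel with R₂: R₂‖R_L = (27.0 × 35.4) / (27.0 + 35.4) = 15.32 kΩ.
V_out = 43.9 × 15.32 / (5.60 + 15.32) = 43.9 × 15.32/20.92 = 32.1 V.

V_out ≈ 32.1 V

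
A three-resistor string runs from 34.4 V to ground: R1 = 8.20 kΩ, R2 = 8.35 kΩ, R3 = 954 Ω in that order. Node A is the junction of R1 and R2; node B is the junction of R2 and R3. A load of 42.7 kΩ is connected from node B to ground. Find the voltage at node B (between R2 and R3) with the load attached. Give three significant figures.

V ≈ 1.84 V

At node B, R3 is in parallel with the load: R3‖R_L = 933.2 Ω.
Below node A the resistance is R2 + (R3‖R_L) = 9283 Ω, so V_A = 34.4 × 9283/17480 = 18.27 V.
Then V_B = V_A × (R3‖R_L)/(R2 + R3‖R_L) = 18.27 × 933.2/9283 = 1.84 V.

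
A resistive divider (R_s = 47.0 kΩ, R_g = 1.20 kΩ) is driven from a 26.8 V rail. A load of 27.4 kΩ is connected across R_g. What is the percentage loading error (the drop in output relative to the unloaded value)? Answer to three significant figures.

4.10 %

The divider's output (Thévenin) resistance is R_s‖R_g = 1.170 kΩ.
Fractional drop under load = R_th/(R_th + R_L) = 1.170 / (1.170 + 27.4) = 0.04096.
So the output falls by 4.10 %.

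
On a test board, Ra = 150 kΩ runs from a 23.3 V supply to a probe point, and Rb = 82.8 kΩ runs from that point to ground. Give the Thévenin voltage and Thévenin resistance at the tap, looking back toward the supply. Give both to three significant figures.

V_th is the open-circuit tap voltage: 23.3 × 82.8/(150 + 82.8) = 8.29 V.
With the supply zeroed, Ra and Rb appear in parallel from the tap: R_th = Ra‖Rb = (150 × 82.8)/232.8 = 53.4 kΩ.

V_th = 8.29 V, R_th = 53.4 kΩ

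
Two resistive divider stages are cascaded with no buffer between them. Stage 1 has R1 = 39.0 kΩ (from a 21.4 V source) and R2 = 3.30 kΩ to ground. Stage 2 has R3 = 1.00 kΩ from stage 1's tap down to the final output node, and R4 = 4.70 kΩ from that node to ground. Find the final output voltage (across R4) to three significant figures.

V_out ≈ 0.898 V

Stage 2 presents R3+R4 = 5.700 kΩ as a load on stage 1's tap.
Stage 1's lower leg becomes R2‖(R3+R4) = 2.090 kΩ, so V_mid = 21.4 × 2.090/41.09 = 1.088 V.
Stage 2 is itself unloaded: V_out = V_mid × R4/(R3+R4) = 1.088 × 4.70/5.700 = 0.898 V.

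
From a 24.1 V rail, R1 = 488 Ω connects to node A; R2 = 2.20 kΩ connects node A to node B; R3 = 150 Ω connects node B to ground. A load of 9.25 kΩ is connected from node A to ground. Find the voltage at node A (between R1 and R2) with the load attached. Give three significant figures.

Below node A the series string R2+R3 = 2350 Ω sits in parallel with the 9250 Ω load: 1874 Ω.
V_A = 24.1 × 1874/(488 + 1874) = 19.1 V.

V ≈ 19.1 V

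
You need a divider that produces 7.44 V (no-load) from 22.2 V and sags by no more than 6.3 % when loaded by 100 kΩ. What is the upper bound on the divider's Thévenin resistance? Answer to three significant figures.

R_th ≤ 6.72 kΩ

Loading drop = R_th/(R_th + R_L) ≤ 0.0630, so R_th ≤ R_L · ε/(1−ε) = 100 kΩ × 0.0630/0.9370 = 6.72 kΩ.
(Any R1, R2 with R2/(R1+R2) = 0.335 and R1‖R2 ≤ 6.72 kΩ will meet the spec.)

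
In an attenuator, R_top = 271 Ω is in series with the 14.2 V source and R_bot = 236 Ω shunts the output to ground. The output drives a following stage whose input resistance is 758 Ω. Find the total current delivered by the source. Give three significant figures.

I ≈ 31.5 mA

R_bot‖R_L = 180.0 Ω, so the source sees R_top + R_bot‖R_L = 451.0 Ω.
I = 14.2 V / 451.0 Ω = 31.5 mA.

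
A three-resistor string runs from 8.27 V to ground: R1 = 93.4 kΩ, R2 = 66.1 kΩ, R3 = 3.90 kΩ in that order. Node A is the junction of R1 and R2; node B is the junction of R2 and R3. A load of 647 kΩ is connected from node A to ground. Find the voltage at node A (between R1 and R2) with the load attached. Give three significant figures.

V ≈ 3.34 V

Below node A the series string R2+R3 = 70.00 kΩ sits in parallel with the 647 kΩ load: 63.17 kΩ.
V_A = 8.27 × 63.17/(93.4 + 63.17) = 3.34 V.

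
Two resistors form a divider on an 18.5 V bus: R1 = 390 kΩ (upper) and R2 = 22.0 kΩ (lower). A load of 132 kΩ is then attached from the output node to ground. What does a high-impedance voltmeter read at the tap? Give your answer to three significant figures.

V_out ≈ 0.853 V

The load sits in parallel with R2: R2‖R_L = (22.0 × 132) / (22.0 + 132) = 18.86 kΩ.
V_out = 18.5 × 18.86 / (390 + 18.86) = 18.5 × 18.86/408.9 = 0.853 V.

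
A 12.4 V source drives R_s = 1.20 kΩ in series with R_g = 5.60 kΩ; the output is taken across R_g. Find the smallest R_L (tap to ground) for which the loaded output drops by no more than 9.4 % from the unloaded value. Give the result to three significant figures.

Output resistance R_th = R_s‖R_g = (1200 × 5600)/6800 = 988.2 Ω.
The fractional drop is R_th/(R_th + R_L); requiring this ≤ 0.0940 gives R_L ≥ R_th(1/0.0940 − 1) = 988.2 × 9.638 = 9.52 kΩ.

R_L(min) ≈ 9.52 kΩ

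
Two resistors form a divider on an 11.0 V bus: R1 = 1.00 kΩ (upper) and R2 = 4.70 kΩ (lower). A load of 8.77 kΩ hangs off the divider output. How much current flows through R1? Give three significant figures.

I ≈ 2.71 mA

R2‖R_L = 3.060 kΩ, so the source sees R1 + R2‖R_L = 4.060 kΩ.
I = 11.0 V / 4.060 kΩ = 2.71 mA.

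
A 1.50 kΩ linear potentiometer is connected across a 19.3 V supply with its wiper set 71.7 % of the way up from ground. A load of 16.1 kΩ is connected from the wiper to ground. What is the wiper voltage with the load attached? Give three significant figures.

V ≈ 13.6 V

The wiper splits the pot into (1−α)R = 424.5 Ω above and αR = 1076 Ω below.
Lower section ‖ load = 1008 Ω.
V_wiper = 19.3 × 1008/(424.5 + 1008) = 13.6 V.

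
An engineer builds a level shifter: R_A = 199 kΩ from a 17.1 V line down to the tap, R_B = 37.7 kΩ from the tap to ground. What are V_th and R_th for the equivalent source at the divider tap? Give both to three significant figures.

V_th is the open-circuit tap voltage: 17.1 × 37.7/(199 + 37.7) = 2.72 V.
With the supply zeroed, R_A and R_B appear in parallel from the tap: R_th = R_A‖R_B = (199 × 37.7)/236.7 = 31.7 kΩ.

V_th = 2.72 V, R_th = 31.7 kΩ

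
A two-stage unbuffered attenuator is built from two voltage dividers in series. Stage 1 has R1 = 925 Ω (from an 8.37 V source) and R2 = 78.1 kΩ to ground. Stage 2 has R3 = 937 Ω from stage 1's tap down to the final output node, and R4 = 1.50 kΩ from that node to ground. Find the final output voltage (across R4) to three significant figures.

Stage 2 presents R3+R4 = 2437 Ω as a load on stage 1's tap.
Stage 1's lower leg becomes R2‖(R3+R4) = 2363 Ω, so V_mid = 8.37 × 2363/3288 = 6.015 V.
Stage 2 is itself unloaded: V_out = V_mid × R4/(R3+R4) = 6.015 × 1500/2437 = 3.70 V.

V_out ≈ 3.70 V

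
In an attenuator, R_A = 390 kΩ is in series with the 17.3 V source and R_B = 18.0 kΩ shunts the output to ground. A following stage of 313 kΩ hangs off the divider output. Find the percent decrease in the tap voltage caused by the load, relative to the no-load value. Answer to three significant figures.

5.21 %

The divider's output (Thévenin) resistance is R_A‖R_B = 17.21 kΩ.
Fractional drop under load = R_th/(R_th + R_L) = 17.21 / (17.21 + 313) = 0.05211.
So the output falls by 5.21 %.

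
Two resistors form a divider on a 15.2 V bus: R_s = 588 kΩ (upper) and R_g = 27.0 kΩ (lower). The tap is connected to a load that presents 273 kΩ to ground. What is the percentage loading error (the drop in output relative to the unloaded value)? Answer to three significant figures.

The divider's output (Thévenin) resistance is R_s‖R_g = 25.81 kΩ.
Fractional drop under load = R_th/(R_th + R_L) = 25.81 / (25.81 + 273) = 0.08639.
So the output falls by 8.64 %.

8.64 %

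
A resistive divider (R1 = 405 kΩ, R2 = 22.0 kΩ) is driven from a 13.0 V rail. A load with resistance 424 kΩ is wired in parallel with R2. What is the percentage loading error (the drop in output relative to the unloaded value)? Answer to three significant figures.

The divider's output (Thévenin) resistance is R1‖R2 = 20.87 kΩ.
Fractional drop under load = R_th/(R_th + R_L) = 20.87 / (20.87 + 424) = 0.04691.
So the output falls by 4.69 %.

4.69 %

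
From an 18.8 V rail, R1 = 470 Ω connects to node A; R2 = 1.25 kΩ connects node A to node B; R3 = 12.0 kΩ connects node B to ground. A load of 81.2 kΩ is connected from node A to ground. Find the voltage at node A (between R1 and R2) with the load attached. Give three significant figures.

V ≈ 18.1 V

Below node A the series string R2+R3 = 13250 Ω sits in parallel with the 81200 Ω load: 11390 Ω.
V_A = 18.8 × 11390/(470 + 11390) = 18.1 V.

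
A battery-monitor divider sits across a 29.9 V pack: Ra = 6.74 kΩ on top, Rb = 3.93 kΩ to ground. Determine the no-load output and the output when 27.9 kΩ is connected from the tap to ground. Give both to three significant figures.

Unloaded: 11.0 V; loaded: 10.1 V

Open-circuit: V = 29.9 × 3.93/(6.74 + 3.93) = 11.0 V.
With the load, Rb becomes Rb‖R_L = 3.445 kΩ, so V = 29.9 × 3.445/10.18 = 10.1 V.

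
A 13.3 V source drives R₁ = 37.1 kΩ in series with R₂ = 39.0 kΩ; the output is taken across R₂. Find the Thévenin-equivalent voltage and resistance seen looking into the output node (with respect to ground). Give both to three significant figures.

V_th = 6.82 V, R_th = 19.0 kΩ

V_th is the open-circuit tap voltage: 13.3 × 39.0/(37.1 + 39.0) = 6.82 V.
With the supply zeroed, R₁ and R₂ appear in parallel from the tap: R_th = R₁‖R₂ = (37.1 × 39.0)/76.10 = 19.0 kΩ.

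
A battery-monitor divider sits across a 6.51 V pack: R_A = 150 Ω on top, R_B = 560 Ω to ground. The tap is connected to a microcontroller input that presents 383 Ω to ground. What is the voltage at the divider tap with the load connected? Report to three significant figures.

The load sits in parallel with R_B: R_B‖R_L = (560 × 383) / (560 + 383) = 227.4 Ω.
V_out = 6.51 × 227.4 / (150 + 227.4) = 6.51 × 227.4/377.4 = 3.92 V.

V_out ≈ 3.92 V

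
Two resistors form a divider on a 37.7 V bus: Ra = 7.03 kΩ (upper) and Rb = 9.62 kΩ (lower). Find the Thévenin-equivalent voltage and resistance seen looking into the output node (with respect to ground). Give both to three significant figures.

V_th = 21.8 V, R_th = 4.06 kΩ

V_th is the open-circuit tap voltage: 37.7 × 9.62/(7.03 + 9.62) = 21.8 V.
With the supply zeroed, Ra and Rb appear in parallel from the tap: R_th = Ra‖Rb = (7.03 × 9.62)/16.65 = 4.06 kΩ.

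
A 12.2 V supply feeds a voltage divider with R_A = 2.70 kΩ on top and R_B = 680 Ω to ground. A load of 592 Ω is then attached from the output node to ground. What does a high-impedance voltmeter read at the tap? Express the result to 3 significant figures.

The load sits in parallel with R_B: R_B‖R_L = (680 × 592) / (680 + 592) = 316.5 Ω.
V_out = 12.2 × 316.5 / (2700 + 316.5) = 12.2 × 316.5/3016 = 1.28 V.

V_out ≈ 1.28 V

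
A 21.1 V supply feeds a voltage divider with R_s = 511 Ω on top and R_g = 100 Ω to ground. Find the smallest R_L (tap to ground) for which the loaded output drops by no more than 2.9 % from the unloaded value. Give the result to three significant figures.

R_L(min) ≈ 2.80 kΩ

Output resistance R_th = R_s‖R_g = (511 × 100)/611.0 = 83.63 Ω.
The fractional drop is R_th/(R_th + R_L); requiring this ≤ 0.0290 gives R_L ≥ R_th(1/0.0290 − 1) = 83.63 × 33.48 = 2.80 kΩ.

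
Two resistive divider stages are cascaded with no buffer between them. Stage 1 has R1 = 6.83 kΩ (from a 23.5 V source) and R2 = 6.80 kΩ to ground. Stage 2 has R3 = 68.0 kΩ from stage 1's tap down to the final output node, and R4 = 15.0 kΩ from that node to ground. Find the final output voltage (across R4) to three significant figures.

V_out ≈ 2.04 V

Stage 2 presents R3+R4 = 83.00 kΩ as a load on stage 1's tap.
Stage 1's lower leg becomes R2‖(R3+R4) = 6.285 kΩ, so V_mid = 23.5 × 6.285/13.12 = 11.26 V.
Stage 2 is itself unloaded: V_out = V_mid × R4/(R3+R4) = 11.26 × 15.0/83.00 = 2.04 V.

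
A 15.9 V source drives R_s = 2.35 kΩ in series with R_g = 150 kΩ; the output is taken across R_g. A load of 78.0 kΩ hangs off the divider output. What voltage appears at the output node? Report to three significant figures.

The load sits in parallel with R_g: R_g‖R_L = (150 × 78.0) / (150 + 78.0) = 51.32 kΩ.
V_out = 15.9 × 51.32 / (2.35 + 51.32) = 15.9 × 51.32/53.67 = 15.2 V.

V_out ≈ 15.2 V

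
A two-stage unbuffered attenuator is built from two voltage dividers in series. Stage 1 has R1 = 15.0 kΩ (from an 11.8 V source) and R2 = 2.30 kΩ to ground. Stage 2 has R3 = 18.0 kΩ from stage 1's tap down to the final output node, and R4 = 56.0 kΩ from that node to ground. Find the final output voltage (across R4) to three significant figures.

Stage 2 presents R3+R4 = 74.00 kΩ as a load on stage 1's tap.
Stage 1's lower leg becomes R2‖(R3+R4) = 2.231 kΩ, so V_mid = 11.8 × 2.231/17.23 = 1.528 V.
Stage 2 is itself unloaded: V_out = V_mid × R4/(R3+R4) = 1.528 × 56.0/74.00 = 1.16 V.

V_out ≈ 1.16 V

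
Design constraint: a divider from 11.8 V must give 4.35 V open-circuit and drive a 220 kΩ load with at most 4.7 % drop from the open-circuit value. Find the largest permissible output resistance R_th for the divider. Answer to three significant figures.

Loading drop = R_th/(R_th + R_L) ≤ 0.0470, so R_th ≤ R_L · ε/(1−ε) = 220 kΩ × 0.0470/0.9530 = 10.8 kΩ.
(Any R1, R2 with R2/(R1+R2) = 0.369 and R1‖R2 ≤ 10.8 kΩ will meet the spec.)

R_th ≤ 10.8 kΩ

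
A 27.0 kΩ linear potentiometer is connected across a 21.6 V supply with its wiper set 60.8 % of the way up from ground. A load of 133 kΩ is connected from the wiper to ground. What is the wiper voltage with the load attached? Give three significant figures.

The wiper splits the pot into (1−α)R = 10.58 kΩ above and αR = 16.42 kΩ below.
Lower section ‖ load = 14.61 kΩ.
V_wiper = 21.6 × 14.61/(10.58 + 14.61) = 12.5 V.

V ≈ 12.5 V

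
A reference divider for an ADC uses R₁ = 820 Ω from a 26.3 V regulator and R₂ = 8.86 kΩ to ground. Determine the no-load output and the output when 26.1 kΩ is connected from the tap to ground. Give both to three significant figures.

Open-circuit: V = 26.3 × 8860/(820 + 8860) = 24.1 V.
With the load, R₂ becomes R₂‖R_L = 6615 Ω, so V = 26.3 × 6615/7435 = 23.4 V.

Unloaded: 24.1 V; loaded: 23.4 V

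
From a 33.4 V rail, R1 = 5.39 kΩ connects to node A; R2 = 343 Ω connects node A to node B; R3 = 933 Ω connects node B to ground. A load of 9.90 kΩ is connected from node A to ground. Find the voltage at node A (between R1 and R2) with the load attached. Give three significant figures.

V ≈ 5.79 V

Below node A the series string R2+R3 = 1276 Ω sits in parallel with the 9900 Ω load: 1130 Ω.
V_A = 33.4 × 1130/(5390 + 1130) = 5.79 V.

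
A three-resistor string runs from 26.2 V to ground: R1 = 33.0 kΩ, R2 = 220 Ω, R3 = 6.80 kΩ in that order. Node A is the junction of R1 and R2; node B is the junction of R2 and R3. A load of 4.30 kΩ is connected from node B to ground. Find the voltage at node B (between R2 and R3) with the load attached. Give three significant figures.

At node B, R3 is in parallel with the load: R3‖R_L = 2634 Ω.
Below node A the resistance is R2 + (R3‖R_L) = 2854 Ω, so V_A = 26.2 × 2854/35850 = 2.086 V.
Then V_B = V_A × (R3‖R_L)/(R2 + R3‖R_L) = 2.086 × 2634/2854 = 1.92 V.

V ≈ 1.92 V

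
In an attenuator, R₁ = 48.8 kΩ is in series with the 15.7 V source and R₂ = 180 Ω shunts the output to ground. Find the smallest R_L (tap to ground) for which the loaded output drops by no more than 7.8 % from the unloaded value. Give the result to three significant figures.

Output resistance R_th = R₁‖R₂ = (48800 × 180)/48980 = 179.3 Ω.
The fractional drop is R_th/(R_th + R_L); requiring this ≤ 0.0780 gives R_L ≥ R_th(1/0.0780 − 1) = 179.3 × 11.82 = 2.12 kΩ.

R_L(min) ≈ 2.12 kΩ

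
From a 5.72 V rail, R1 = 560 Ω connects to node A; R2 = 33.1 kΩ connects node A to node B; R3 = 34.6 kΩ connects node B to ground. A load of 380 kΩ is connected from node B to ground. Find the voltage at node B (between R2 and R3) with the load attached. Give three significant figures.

V ≈ 2.77 V

At node B, R3 is in parallel with the load: R3‖R_L = 31710 Ω.
Below node A the resistance is R2 + (R3‖R_L) = 64810 Ω, so V_A = 5.72 × 64810/65370 = 5.671 V.
Then V_B = V_A × (R3‖R_L)/(R2 + R3‖R_L) = 5.671 × 31710/64810 = 2.77 V.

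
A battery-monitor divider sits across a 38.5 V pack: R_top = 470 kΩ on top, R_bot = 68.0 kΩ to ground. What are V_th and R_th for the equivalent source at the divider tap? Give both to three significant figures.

V_th is the open-circuit tap voltage: 38.5 × 68.0/(470 + 68.0) = 4.87 V.
With the supply zeroed, R_top and R_bot appear in parallel from the tap: R_th = R_top‖R_bot = (470 × 68.0)/538.0 = 59.4 kΩ.

V_th = 4.87 V, R_th = 59.4 kΩ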